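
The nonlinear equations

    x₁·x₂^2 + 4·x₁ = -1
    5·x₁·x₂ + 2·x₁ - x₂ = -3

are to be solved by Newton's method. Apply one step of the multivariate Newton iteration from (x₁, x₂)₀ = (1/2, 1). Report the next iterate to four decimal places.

(1.0000, -5.0000)

At (1/2, 1): F = (3.5000, 5.5000).
Jacobian J = [[x₂^2 + 4, 2·x₁·x₂], [5·x₂ + 2, 5·x₁ - 1]].
At the point, J = [[5.0000, 1.0000], [7.0000, 1.5000]] (det J = 0.5000).
Solving J·Δ = −F gives Δ = (0.5000, -6.0000).
Then the next iterate is (x₁, x₂)₁ = (1.0000, -5.0000).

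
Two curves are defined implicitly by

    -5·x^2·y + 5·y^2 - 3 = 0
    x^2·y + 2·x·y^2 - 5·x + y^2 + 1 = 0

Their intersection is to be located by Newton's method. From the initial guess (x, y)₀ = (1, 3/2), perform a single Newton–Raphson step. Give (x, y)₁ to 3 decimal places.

(0.800, 1.125)

At (1, 3/2): F = (0.750, 4.250).
Jacobian J = [[-10·x·y, -5·x^2 + 10·y], [2·x·y + 2·y^2 - 5, x^2 + 4·x·y + 2·y]].
At the point, J = [[-15.000, 10.000], [2.500, 10.000]] (det J = -175.000).
Solving J·Δ = −F gives Δ = (-0.200, -0.375).
Then the next iterate is (x, y)₁ = (0.800, 1.125).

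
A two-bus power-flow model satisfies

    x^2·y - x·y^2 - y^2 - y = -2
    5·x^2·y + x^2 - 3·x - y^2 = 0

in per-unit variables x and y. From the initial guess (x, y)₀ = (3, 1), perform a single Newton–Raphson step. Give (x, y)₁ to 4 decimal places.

At (3, 1): F = (6.0000, 44.0000).
Jacobian J = [[2·x·y - y^2, x^2 - 2·x·y - 2·y - 1], [10·x·y + 2·x - 3, 5·x^2 - 2·y]].
At the point, J = [[5.0000, 0.0000], [33.0000, 43.0000]] (det J = 215.0000).
Solving J·Δ = −F gives Δ = (-1.2000, -0.1023).
Then the next iterate is (x, y)₁ = (1.8000, 0.8977).

(1.8000, 0.8977)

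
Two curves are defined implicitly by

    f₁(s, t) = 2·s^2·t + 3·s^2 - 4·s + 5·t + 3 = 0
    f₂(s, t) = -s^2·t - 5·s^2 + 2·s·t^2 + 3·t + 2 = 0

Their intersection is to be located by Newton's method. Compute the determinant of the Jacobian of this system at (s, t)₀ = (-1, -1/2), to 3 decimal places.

J = [[4·s·t + 6·s - 4, 2·s^2 + 5], [-2·s·t - 10·s + 2·t^2, -s^2 + 4·s·t + 3]].
At the point, J = [[-8.000, 7.000], [9.500, 4.000]].
det J = -98.500.

-98.500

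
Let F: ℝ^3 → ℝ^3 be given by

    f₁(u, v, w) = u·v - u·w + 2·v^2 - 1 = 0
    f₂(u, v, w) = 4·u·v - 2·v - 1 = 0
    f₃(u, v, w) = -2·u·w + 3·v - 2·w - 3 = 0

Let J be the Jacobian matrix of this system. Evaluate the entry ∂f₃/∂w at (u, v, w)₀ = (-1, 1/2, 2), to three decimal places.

0.000

∂f₃/∂w = -2·u - 2.
At (-1, 1/2, 2) this is 0.000.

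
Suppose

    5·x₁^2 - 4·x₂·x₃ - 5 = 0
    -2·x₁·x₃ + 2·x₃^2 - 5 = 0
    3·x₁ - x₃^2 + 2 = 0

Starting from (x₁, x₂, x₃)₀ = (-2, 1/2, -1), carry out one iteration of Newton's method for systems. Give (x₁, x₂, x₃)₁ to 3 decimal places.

(1.500, 12.375, -3.750)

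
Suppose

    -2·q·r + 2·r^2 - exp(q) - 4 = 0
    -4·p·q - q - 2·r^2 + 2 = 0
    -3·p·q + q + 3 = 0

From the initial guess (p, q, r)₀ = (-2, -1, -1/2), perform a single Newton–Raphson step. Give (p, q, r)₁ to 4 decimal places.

At (-2, -1, -1/2): F = (-4.867879, -5.5000, -4.0000).
Jacobian J = [[0, -2·r - exp(q), -2·q + 4·r], [-4·q, -4·p - 1, -4·r], [-3·q, -3·p + 1, 0]].
At the point, J = [[0.0000, 0.632121, 0.0000], [4.0000, 7.0000, 2.0000], [3.0000, 7.0000, 0.0000]] (det J = 3.792723).
Solving J·Δ = −F gives Δ = (-16.6354, 7.7009, 9.0677).
Then the next iterate is (p, q, r)₁ = (-18.6354, 6.7009, 8.5677).

(-18.6354, 6.7009, 8.5677)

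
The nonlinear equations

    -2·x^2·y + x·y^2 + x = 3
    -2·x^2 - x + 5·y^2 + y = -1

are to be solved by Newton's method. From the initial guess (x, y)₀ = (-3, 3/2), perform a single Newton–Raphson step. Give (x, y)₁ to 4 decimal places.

(-1.9486, 0.8553)

At (-3, 3/2): F = (-39.7500, -1.2500).
Jacobian J = [[-4·x·y + y^2 + 1, -2·x^2 + 2·x·y], [-4·x - 1, 10·y + 1]].
At the point, J = [[21.2500, -27.0000], [11.0000, 16.0000]] (det J = 637.0000).
Solving J·Δ = −F gives Δ = (1.0514, -0.6447).
Then the next iterate is (x, y)₁ = (-1.9486, 0.8553).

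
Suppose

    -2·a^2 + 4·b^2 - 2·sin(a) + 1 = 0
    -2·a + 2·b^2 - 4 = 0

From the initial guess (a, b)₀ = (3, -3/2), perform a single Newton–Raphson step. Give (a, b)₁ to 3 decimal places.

(3.451, -2.567)

At (3, -3/2): F = (-8.28224, -5.500).
Jacobian J = [[-4·a - 2·cos(a), 8·b], [-2, 4·b]].
At the point, J = [[-10.02002, -12.000], [-2.000, -6.000]] (det J = 36.12009).
Solving J·Δ = −F gives Δ = (0.451, -1.067).
Then the next iterate is (a, b)₁ = (3.451, -2.567).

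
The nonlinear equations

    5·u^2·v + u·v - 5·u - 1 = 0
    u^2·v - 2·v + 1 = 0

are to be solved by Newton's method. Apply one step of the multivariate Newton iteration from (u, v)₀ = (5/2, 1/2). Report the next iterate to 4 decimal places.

At (5/2, 1/2): F = (3.3750, 3.1250).
Jacobian J = [[10·u·v + v - 5, 5·u^2 + u], [2·u·v, u^2 - 2]].
At the point, J = [[8.0000, 33.7500], [2.5000, 4.2500]] (det J = -50.3750).
Solving J·Δ = −F gives Δ = (-1.8089, 0.3288).
Then the next iterate is (u, v)₁ = (0.6911, 0.8288).

(0.6911, 0.8288)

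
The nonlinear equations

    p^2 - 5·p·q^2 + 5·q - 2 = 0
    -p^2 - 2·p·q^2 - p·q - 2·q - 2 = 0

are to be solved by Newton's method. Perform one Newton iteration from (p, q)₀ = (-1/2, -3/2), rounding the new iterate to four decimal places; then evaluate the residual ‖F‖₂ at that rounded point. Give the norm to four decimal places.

2.2554

At (-1/2, -3/2): F = (-3.6250, 2.2500).
Jacobian J = [[2·p - 5·q^2, -10·p·q + 5], [-2·p - 2·q^2 - q, -4·p·q - p - 2]].
At the point, J = [[-12.2500, -2.5000], [-2.0000, -4.5000]] (det J = 50.1250).
Solving J·Δ = −F gives Δ = (-0.4377, 0.6945).
Then the next iterate is (p, q)₁ = (-0.9377, -0.8055).
Re-evaluating at (-0.9377, -0.8055): F = (-2.106178, -0.806782), so ‖F‖₂ = 2.2554.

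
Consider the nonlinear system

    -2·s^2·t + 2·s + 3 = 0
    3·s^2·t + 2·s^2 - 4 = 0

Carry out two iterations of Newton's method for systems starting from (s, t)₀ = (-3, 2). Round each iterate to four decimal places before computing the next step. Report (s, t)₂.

At (-3, 2): F = (-39.0000, 68.0000).
Jacobian J = [[-4·s·t + 2, -2·s^2], [6·s·t + 4·s, 3·s^2]].
At the point, J = [[26.0000, -18.0000], [-48.0000, 27.0000]] (det J = -162.0000).
Solving J·Δ = −F gives Δ = (1.0556, -0.6420).
Then the next iterate is (s, t)₁ = (-1.9444, 1.3580).
Round to (-1.9444, 1.3580) and repeat: F = (-11.157158, 18.963919), J = [[12.561981, -7.561383], [-23.620571, 11.342074]].
Δ = (0.4664, -0.7007), so (s, t)₂ = (-1.4780, 0.6573).

(-1.4780, 0.6573)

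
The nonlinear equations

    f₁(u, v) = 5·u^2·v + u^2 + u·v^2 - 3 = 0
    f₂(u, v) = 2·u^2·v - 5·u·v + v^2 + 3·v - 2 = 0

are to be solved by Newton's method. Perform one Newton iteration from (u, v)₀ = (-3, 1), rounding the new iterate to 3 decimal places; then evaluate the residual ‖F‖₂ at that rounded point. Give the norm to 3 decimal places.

14.666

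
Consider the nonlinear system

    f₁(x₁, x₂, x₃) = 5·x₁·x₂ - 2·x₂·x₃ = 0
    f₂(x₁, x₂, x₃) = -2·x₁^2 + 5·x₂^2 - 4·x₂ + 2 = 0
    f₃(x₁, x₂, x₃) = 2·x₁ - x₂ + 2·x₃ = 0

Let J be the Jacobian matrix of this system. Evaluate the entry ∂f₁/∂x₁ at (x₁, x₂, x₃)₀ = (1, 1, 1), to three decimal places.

∂f₁/∂x₁ = 5·x₂.
At (1, 1, 1) this is 5.000.

5.000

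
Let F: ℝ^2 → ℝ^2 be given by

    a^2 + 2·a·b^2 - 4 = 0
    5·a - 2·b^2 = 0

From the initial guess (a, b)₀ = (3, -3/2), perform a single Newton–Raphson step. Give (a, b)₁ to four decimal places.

(1.0392, -1.6160)

At (3, -3/2): F = (18.5000, 10.5000).
Jacobian J = [[2·a + 2·b^2, 4·a·b], [5, -4·b]].
At the point, J = [[10.5000, -18.0000], [5.0000, 6.0000]] (det J = 153.0000).
Solving J·Δ = −F gives Δ = (-1.9608, -0.1160).
Then the next iterate is (a, b)₁ = (1.0392, -1.6160).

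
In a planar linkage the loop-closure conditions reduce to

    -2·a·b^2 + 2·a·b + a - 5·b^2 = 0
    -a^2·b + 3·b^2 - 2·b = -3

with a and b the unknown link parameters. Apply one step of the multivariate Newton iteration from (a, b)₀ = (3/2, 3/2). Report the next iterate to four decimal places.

At (3/2, 3/2): F = (-12.0000, 3.3750).
Jacobian J = [[-2·b^2 + 2·b + 1, -4·a·b + 2·a - 10·b], [-2·a·b, -a^2 + 6·b - 2]].
At the point, J = [[-0.5000, -21.0000], [-4.5000, 4.7500]] (det J = -96.8750).
Solving J·Δ = −F gives Δ = (0.1432, -0.5748).
Then the next iterate is (a, b)₁ = (1.6432, 0.9252).

(1.6432, 0.9252)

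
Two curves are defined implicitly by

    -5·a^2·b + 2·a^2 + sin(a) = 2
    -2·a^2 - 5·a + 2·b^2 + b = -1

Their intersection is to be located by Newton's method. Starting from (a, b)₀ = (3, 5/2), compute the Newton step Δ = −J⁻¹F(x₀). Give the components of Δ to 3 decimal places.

(-1.242, -0.375)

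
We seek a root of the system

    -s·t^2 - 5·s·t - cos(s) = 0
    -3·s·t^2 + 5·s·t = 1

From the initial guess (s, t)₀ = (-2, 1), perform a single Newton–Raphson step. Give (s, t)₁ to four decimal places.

At (-2, 1): F = (12.416147, -5.0000).
Jacobian J = [[-t^2 - 5·t + sin(s), -2·s·t - 5·s], [-3·t^2 + 5·t, -6·s·t + 5·s]].
At the point, J = [[-6.909297, 14.0000], [2.0000, 2.0000]] (det J = -41.818595).
Solving J·Δ = −F gives Δ = (2.2677, 0.2323).
Then the next iterate is (s, t)₁ = (0.2677, 1.2323).

(0.2677, 1.2323)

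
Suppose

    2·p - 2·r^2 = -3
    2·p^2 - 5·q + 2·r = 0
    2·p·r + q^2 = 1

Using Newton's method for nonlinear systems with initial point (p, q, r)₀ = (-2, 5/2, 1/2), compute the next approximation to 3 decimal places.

At (-2, 5/2, 1/2): F = (-1.500, -3.500, 3.250).
Jacobian J = [[2, 0, -4·r], [4·p, -5, 2], [2·r, 2·q, 2·p]].
At the point, J = [[2.000, 0.000, -2.000], [-8.000, -5.000, 2.000], [1.000, 5.000, -4.000]] (det J = 90.000).
Solving J·Δ = −F gives Δ = (0.139, -1.167, -0.611).
Then the next iterate is (p, q, r)₁ = (-1.861, 1.333, -0.111).

(-1.861, 1.333, -0.111)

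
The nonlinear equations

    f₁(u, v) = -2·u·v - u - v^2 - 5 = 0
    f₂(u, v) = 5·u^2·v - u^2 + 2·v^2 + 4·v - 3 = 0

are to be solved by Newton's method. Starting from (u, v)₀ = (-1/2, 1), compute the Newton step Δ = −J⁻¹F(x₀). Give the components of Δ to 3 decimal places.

At (-1/2, 1): F = (-4.500, 4.000).
Jacobian J = [[-2·v - 1, -2·u - 2·v], [10·u·v - 2·u, 5·u^2 + 4·v + 4]].
At the point, J = [[-3.000, -1.000], [-4.000, 9.250]] (det J = -31.750).
Solving J·Δ = −F gives Δ = (-1.185, -0.945).

(-1.185, -0.945)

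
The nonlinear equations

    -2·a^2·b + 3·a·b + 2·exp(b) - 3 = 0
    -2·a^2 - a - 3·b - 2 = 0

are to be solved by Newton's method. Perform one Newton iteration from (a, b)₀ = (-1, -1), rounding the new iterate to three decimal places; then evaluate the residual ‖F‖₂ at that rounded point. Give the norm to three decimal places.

At (-1, -1): F = (2.73576, 0.000).
Jacobian J = [[-4·a·b + 3·b, -2·a^2 + 3·a + 2·exp(b)], [-4·a - 1, -3]].
At the point, J = [[-7.000, -4.26424], [3.000, -3.000]] (det J = 33.79272).
Solving J·Δ = −F gives Δ = (0.243, 0.243).
Then the next iterate is (a, b)₁ = (-0.757, -0.757).
Re-evaluating at (-0.757, -0.757): F = (0.52489, -0.11810), so ‖F‖₂ = 0.538.

0.538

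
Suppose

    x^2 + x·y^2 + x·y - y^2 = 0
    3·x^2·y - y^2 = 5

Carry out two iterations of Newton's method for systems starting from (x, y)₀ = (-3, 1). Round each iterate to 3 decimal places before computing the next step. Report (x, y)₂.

(-1.673, 0.751)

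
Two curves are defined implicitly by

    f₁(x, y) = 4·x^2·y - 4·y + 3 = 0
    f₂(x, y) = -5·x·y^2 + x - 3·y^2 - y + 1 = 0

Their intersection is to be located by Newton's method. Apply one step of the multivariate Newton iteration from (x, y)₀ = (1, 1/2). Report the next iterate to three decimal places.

(0.250, 0.465)

At (1, 1/2): F = (3.000, -0.500).
Jacobian J = [[8·x·y, 4·x^2 - 4], [-5·y^2 + 1, -10·x·y - 6·y - 1]].
At the point, J = [[4.000, 0.000], [-0.250, -9.000]] (det J = -36.000).
Solving J·Δ = −F gives Δ = (-0.750, -0.035).
Then the next iterate is (x, y)₁ = (0.250, 0.465).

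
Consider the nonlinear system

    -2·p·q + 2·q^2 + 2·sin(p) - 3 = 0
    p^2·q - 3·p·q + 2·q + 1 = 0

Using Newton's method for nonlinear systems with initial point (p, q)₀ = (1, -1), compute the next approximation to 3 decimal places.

At (1, -1): F = (2.68294, 1.000).
Jacobian J = [[-2·q + 2·cos(p), -2·p + 4·q], [2·p·q - 3·q, p^2 - 3·p + 2]].
At the point, J = [[3.08060, -6.000], [1.000, 0.000]] (det J = 6.000).
Solving J·Δ = −F gives Δ = (-1.000, -0.066).
Then the next iterate is (p, q)₁ = (0.000, -1.066).

(0.000, -1.066)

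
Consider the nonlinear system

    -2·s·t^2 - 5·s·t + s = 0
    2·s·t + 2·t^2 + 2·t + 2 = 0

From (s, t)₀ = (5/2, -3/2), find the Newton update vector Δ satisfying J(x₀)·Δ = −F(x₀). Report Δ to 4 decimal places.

(-1.7391, -1.2174)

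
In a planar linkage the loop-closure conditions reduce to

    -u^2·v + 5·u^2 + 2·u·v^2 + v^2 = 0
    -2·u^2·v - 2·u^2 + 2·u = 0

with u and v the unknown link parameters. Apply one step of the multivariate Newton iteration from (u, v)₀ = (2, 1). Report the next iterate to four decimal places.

At (2, 1): F = (21.0000, -12.0000).
Jacobian J = [[-2·u·v + 10·u + 2·v^2, -u^2 + 4·u·v + 2·v], [-4·u·v - 4·u + 2, -2·u^2]].
At the point, J = [[18.0000, 6.0000], [-14.0000, -8.0000]] (det J = -60.0000).
Solving J·Δ = −F gives Δ = (-1.6000, 1.3000).
Then the next iterate is (u, v)₁ = (0.4000, 2.3000).

(0.4000, 2.3000)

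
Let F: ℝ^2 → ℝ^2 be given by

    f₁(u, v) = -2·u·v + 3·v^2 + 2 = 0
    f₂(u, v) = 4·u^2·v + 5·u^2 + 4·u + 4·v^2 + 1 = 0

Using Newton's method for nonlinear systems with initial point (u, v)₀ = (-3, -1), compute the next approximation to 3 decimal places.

At (-3, -1): F = (-1.000, 2.000).
Jacobian J = [[-2·v, -2·u + 6·v], [8·u·v + 10·u + 4, 4·u^2 + 8·v]].
At the point, J = [[2.000, 0.000], [-2.000, 28.000]] (det J = 56.000).
Solving J·Δ = −F gives Δ = (0.500, -0.036).
Then the next iterate is (u, v)₁ = (-2.500, -1.036).

(-2.500, -1.036)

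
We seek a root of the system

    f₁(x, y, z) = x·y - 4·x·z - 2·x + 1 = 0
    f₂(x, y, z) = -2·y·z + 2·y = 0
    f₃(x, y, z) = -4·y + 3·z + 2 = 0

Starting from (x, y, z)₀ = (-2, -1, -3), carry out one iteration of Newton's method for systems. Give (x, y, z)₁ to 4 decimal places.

(-1.5417, -0.4375, -1.2500)

At (-2, -1, -3): F = (-17.0000, -8.0000, -3.0000).
Jacobian J = [[y - 4·z - 2, x, -4·x], [0, -2·z + 2, -2·y], [0, -4, 3]].
At the point, J = [[9.0000, -2.0000, 8.0000], [0.0000, 8.0000, 2.0000], [0.0000, -4.0000, 3.0000]] (det J = 288.0000).
Solving J·Δ = −F gives Δ = (0.4583, 0.5625, 1.7500).
Then the next iterate is (x, y, z)₁ = (-1.5417, -0.4375, -1.2500).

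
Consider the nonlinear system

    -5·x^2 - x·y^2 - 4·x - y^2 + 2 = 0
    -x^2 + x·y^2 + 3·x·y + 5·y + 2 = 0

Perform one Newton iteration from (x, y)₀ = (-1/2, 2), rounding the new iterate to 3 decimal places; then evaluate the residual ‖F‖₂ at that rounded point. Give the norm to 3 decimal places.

14.070

At (-1/2, 2): F = (0.750, 6.750).
Jacobian J = [[-10·x - y^2 - 4, -2·x·y - 2·y], [-2·x + y^2 + 3·y, 2·x·y + 3·x + 5]].
At the point, J = [[-3.000, -2.000], [11.000, 1.500]] (det J = 17.500).
Solving J·Δ = −F gives Δ = (-0.836, 1.629).
Then the next iterate is (x, y)₁ = (-1.336, 3.629).
Re-evaluating at (-1.336, 3.629): F = (2.84452, -13.77957), so ‖F‖₂ = 14.070.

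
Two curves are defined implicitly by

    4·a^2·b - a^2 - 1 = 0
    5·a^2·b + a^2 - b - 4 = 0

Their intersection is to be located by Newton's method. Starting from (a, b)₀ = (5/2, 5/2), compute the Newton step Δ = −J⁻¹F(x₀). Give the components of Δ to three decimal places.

At (5/2, 5/2): F = (55.250, 77.875).
Jacobian J = [[8·a·b - 2·a, 4·a^2], [10·a·b + 2·a, 5·a^2 - 1]].
At the point, J = [[45.000, 25.000], [67.500, 30.250]] (det J = -326.250).
Solving J·Δ = −F gives Δ = (-0.845, -0.690).

(-0.845, -0.690)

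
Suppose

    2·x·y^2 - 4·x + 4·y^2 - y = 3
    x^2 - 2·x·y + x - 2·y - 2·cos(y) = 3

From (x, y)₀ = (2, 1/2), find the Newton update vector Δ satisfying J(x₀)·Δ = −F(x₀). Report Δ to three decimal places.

(5.811, 4.263)

At (2, 1/2): F = (-9.500, -1.75517).
Jacobian J = [[2·y^2 - 4, 4·x·y + 8·y - 1], [2·x - 2·y + 1, -2·x + 2·sin(y) - 2]].
At the point, J = [[-3.500, 7.000], [4.000, -5.04115]] (det J = -10.35598).
Solving J·Δ = −F gives Δ = (5.811, 4.263).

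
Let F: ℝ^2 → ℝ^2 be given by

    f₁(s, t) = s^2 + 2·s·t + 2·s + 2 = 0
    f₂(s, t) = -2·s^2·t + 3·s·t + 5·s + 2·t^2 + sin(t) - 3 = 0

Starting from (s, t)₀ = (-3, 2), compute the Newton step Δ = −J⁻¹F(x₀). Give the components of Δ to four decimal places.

(1.1554, -1.1667)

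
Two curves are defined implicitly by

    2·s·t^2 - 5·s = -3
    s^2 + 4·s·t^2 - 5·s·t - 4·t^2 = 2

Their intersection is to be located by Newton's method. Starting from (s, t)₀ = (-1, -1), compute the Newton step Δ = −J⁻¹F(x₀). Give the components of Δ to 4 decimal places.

(2.0000, 0.0000)

At (-1, -1): F = (6.0000, -14.0000).
Jacobian J = [[2·t^2 - 5, 4·s·t], [2·s + 4·t^2 - 5·t, 8·s·t - 5·s - 8·t]].
At the point, J = [[-3.0000, 4.0000], [7.0000, 21.0000]] (det J = -91.0000).
Solving J·Δ = −F gives Δ = (2.0000, 0.0000).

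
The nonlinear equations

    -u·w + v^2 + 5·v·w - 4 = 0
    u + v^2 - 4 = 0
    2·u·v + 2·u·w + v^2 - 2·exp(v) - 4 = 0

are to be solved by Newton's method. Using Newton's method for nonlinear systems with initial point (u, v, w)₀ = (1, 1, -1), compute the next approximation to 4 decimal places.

At (1, 1, -1): F = (-7.0000, -2.0000, -8.436564).
Jacobian J = [[-w, 2·v + 5·w, -u + 5·v], [1, 2·v, 0], [2·v + 2·w, 2·u + 2·v - 2·exp(v), 2·u]].
At the point, J = [[1.0000, -3.0000, 4.0000], [1.0000, 2.0000, 0.0000], [0.0000, -1.436564, 2.0000]] (det J = 4.253745).
Solving J·Δ = −F gives Δ = (-9.1649, 5.5824, 8.2280).
Then the next iterate is (u, v, w)₁ = (-8.1649, 6.5824, 7.2280).

(-8.1649, 6.5824, 7.2280)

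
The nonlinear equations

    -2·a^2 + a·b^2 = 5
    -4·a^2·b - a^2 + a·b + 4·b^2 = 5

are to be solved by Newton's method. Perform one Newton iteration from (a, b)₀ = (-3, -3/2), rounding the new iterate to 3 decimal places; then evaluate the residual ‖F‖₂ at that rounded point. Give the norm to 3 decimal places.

At (-3, -3/2): F = (-29.750, 53.500).
Jacobian J = [[-4·a + b^2, 2·a·b], [-8·a·b - 2·a + b, -4·a^2 + a + 8·b]].
At the point, J = [[14.250, 9.000], [-31.500, -51.000]] (det J = -443.250).
Solving J·Δ = −F gives Δ = (2.337, -0.394).
Then the next iterate is (a, b)₁ = (-0.663, -1.894).
Re-evaluating at (-0.663, -1.894): F = (-8.25748, 13.49527), so ‖F‖₂ = 15.821.

15.821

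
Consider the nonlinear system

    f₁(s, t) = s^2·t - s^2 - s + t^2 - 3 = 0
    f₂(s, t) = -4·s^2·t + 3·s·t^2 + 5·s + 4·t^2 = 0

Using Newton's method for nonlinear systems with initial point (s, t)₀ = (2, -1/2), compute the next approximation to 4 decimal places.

At (2, -1/2): F = (-10.7500, 20.5000).
Jacobian J = [[2·s·t - 2·s - 1, s^2 + 2·t], [-8·s·t + 3·t^2 + 5, -4·s^2 + 6·s·t + 8·t]].
At the point, J = [[-7.0000, 3.0000], [13.7500, -26.0000]] (det J = 140.7500).
Solving J·Δ = −F gives Δ = (-1.5488, -0.0306).
Then the next iterate is (s, t)₁ = (0.4512, -0.5306).

(0.4512, -0.5306)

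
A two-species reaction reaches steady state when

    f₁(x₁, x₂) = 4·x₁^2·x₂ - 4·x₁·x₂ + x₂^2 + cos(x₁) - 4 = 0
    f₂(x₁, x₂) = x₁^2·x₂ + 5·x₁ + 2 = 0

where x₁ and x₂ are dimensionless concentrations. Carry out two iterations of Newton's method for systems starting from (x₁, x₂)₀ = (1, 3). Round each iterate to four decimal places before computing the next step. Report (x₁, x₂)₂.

(-0.3956, 1.5553)

At (1, 3): F = (5.540302, 10.0000).
Jacobian J = [[8·x₁·x₂ - 4·x₂ - sin(x₁), 4·x₁^2 - 4·x₁ + 2·x₂], [2·x₁·x₂ + 5, x₁^2]].
At the point, J = [[11.158529, 6.0000], [11.0000, 1.0000]] (det J = -54.841471).
Solving J·Δ = −F gives Δ = (-0.9930, 0.9234).
Then the next iterate is (x₁, x₂)₁ = (0.0070, 3.9234).
Round to (0.0070, 3.9234) and repeat: F = (12.283957, 2.035192), J = [[-15.480890, 7.818996], [5.054928, 0.000049]].
Δ = (-0.4026, -2.3681), so (x₁, x₂)₂ = (-0.3956, 1.5553).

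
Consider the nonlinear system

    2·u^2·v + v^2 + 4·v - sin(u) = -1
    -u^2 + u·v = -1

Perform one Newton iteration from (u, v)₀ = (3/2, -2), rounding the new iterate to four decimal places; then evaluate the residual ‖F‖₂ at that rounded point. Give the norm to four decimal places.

At (3/2, -2): F = (-12.997495, -4.2500).
Jacobian J = [[4·u·v - cos(u), 2·u^2 + 2·v + 4], [-2·u + v, u]].
At the point, J = [[-12.070737, 4.5000], [-5.0000, 1.5000]] (det J = 4.393894).
Solving J·Δ = −F gives Δ = (0.0845, 3.1150).
Then the next iterate is (u, v)₁ = (1.5845, 1.1150).
Re-evaluating at (1.5845, 1.1150): F = (11.302047, 0.256077), so ‖F‖₂ = 11.3049.

11.3049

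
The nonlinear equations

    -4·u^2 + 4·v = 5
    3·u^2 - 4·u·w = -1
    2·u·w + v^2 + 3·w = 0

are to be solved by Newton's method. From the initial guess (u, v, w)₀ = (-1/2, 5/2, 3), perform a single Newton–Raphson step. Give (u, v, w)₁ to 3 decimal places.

(-0.469, 1.469, -0.641)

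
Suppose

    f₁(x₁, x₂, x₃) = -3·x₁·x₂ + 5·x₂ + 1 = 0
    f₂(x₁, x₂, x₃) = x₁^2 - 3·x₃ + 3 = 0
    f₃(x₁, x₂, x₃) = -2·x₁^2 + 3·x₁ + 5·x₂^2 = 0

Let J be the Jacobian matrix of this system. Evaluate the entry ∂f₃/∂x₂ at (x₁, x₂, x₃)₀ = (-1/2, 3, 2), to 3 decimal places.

∂f₃/∂x₂ = 10·x₂.
At (-1/2, 3, 2) this is 30.000.

30.000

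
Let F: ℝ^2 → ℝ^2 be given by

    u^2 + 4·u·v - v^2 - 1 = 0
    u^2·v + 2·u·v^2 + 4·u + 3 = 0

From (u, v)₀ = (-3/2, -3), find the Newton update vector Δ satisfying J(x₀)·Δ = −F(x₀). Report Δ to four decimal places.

(0.6833, 0.7687)

At (-3/2, -3): F = (10.2500, -36.7500).
Jacobian J = [[2·u + 4·v, 4·u - 2·v], [2·u·v + 2·v^2 + 4, u^2 + 4·u·v]].
At the point, J = [[-15.0000, 0.0000], [31.0000, 20.2500]] (det J = -303.7500).
Solving J·Δ = −F gives Δ = (0.6833, 0.7687).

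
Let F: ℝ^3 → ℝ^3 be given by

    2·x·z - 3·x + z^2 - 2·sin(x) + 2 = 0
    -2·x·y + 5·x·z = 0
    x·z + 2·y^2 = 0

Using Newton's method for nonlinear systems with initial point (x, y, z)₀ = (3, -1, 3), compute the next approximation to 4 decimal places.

(0.8819, -0.4117, 2.2359)

At (3, -1, 3): F = (19.717760, 51.0000, 11.0000).
Jacobian J = [[2·z - 2·cos(x) - 3, 0, 2·x + 2·z], [-2·y + 5·z, -2·x, 5·x], [z, 4·y, x]].
At the point, J = [[4.979985, 0.0000, 12.0000], [17.0000, -6.0000, 15.0000], [3.0000, -4.0000, 3.0000]] (det J = -390.840630).
Solving J·Δ = −F gives Δ = (-2.1181, 0.5883, -0.7641).
Then the next iterate is (x, y, z)₁ = (0.8819, -0.4117, 2.2359).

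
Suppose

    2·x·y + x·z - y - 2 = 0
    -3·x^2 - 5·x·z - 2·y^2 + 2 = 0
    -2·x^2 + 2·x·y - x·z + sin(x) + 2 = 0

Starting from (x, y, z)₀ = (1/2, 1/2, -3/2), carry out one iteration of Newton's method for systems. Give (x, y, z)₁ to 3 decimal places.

At (1/2, 1/2, -3/2): F = (-2.750, 4.500, 3.22943).
Jacobian J = [[2·y + z, 2·x - 1, x], [-6·x - 5·z, -4·y, -5·x], [-4·x + 2·y - z + cos(x), 2·x, -x]].
At the point, J = [[-0.500, 0.000, 0.500], [4.500, -2.000, -2.500], [1.37758, 1.000, -0.500]] (det J = 1.87758).
Solving J·Δ = −F gives Δ = (2.208, -2.417, 7.708).
Then the next iterate is (x, y, z)₁ = (2.708, -1.917, 6.208).

(2.708, -1.917, 6.208)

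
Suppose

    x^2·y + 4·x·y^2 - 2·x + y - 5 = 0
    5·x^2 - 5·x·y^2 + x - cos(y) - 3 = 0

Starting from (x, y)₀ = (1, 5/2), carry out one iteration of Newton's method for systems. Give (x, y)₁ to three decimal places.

At (1, 5/2): F = (23.000, -27.44886).
Jacobian J = [[2·x·y + 4·y^2 - 2, x^2 + 8·x·y + 1], [10·x - 5·y^2 + 1, -10·x·y + sin(y)]].
At the point, J = [[28.000, 22.000], [-20.250, -24.40153]] (det J = -237.74278).
Solving J·Δ = −F gives Δ = (0.179, -1.274).
Then the next iterate is (x, y)₁ = (1.179, 1.226).

(1.179, 1.226)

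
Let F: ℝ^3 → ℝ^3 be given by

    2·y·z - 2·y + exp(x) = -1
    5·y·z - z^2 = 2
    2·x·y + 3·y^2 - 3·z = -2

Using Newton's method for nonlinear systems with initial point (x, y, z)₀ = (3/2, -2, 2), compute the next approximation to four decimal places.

At (3/2, -2, 2): F = (1.481689, -26.0000, 2.0000).
Jacobian J = [[exp(x), 2·z - 2, 2·y], [0, 5·z, 5·y - 2·z], [2·y, 2·x + 6·y, -3]].
At the point, J = [[4.481689, 2.0000, -4.0000], [0.0000, 10.0000, -14.0000], [-4.0000, -9.0000, -3.0000]] (det J = -747.143495).
Solving J·Δ = −F gives Δ = (-1.7388, 1.3037, -0.9259).
Then the next iterate is (x, y, z)₁ = (-0.2388, -0.6963, 1.0741).

(-0.2388, -0.6963, 1.0741)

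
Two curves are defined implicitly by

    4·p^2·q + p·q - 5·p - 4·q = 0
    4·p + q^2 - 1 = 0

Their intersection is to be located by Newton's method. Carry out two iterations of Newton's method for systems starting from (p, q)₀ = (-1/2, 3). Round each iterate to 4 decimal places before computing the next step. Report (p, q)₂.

(-0.8451, 2.0989)

At (-1/2, 3): F = (-8.0000, 6.0000).
Jacobian J = [[8·p·q + q - 5, 4·p^2 + p - 4], [4, 2·q]].
At the point, J = [[-14.0000, -3.5000], [4.0000, 6.0000]] (det J = -70.0000).
Solving J·Δ = −F gives Δ = (-0.3857, -0.7429).
Then the next iterate is (p, q)₁ = (-0.8857, 2.2571).
Round to (-0.8857, 2.2571) and repeat: F = (0.483446, 0.551700), J = [[-18.735808, -1.747842], [4.0000, 4.5142]].
Δ = (0.0406, -0.1582), so (p, q)₂ = (-0.8451, 2.0989).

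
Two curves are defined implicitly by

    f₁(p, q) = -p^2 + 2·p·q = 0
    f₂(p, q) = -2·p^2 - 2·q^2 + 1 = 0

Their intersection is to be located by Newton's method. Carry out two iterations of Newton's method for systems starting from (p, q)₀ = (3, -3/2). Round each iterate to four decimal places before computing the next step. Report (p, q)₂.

(1.0780, 0.0584)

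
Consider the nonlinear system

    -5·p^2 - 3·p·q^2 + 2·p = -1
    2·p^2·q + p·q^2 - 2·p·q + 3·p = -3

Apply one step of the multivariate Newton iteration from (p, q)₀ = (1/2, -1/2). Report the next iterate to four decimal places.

At (1/2, -1/2): F = (0.3750, 4.8750).
Jacobian J = [[-10·p - 3·q^2 + 2, -6·p·q], [4·p·q + q^2 - 2·q + 3, 2·p^2 + 2·p·q - 2·p]].
At the point, J = [[-3.7500, 1.5000], [3.2500, -1.0000]] (det J = -1.1250).
Solving J·Δ = −F gives Δ = (-6.8333, -17.3333).
Then the next iterate is (p, q)₁ = (-6.3333, -17.8333).

(-6.3333, -17.8333)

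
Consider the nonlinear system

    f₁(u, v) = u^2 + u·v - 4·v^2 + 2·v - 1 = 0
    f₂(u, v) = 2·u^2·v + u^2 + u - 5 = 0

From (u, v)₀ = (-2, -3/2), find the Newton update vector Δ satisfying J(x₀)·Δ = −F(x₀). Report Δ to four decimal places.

(0.8684, 0.8980)

At (-2, -3/2): F = (-6.0000, -15.0000).
Jacobian J = [[2·u + v, u - 8·v + 2], [4·u·v + 2·u + 1, 2·u^2]].
At the point, J = [[-5.5000, 12.0000], [9.0000, 8.0000]] (det J = -152.0000).
Solving J·Δ = −F gives Δ = (0.8684, 0.8980).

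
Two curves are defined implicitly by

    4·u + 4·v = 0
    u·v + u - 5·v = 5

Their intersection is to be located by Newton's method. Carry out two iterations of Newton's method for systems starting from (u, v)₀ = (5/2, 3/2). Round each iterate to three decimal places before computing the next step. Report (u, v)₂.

(0.775, -0.775)

At (5/2, 3/2): F = (16.000, -6.250).
Jacobian J = [[4, 4], [v + 1, u - 5]].
At the point, J = [[4.000, 4.000], [2.500, -2.500]] (det J = -20.000).
Solving J·Δ = −F gives Δ = (-0.750, -3.250).
Then the next iterate is (u, v)₁ = (1.750, -1.750).
Round to (1.750, -1.750) and repeat: F = (0.000, 2.43750), J = [[4.000, 4.000], [-0.750, -3.250]].
Δ = (-0.975, 0.975), so (u, v)₂ = (0.775, -0.775).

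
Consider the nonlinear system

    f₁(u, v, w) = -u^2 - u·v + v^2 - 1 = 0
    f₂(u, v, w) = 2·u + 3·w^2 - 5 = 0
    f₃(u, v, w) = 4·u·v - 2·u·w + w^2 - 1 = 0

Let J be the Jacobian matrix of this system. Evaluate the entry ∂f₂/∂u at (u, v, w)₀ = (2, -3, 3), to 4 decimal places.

2.0000

∂f₂/∂u = 2.
At (2, -3, 3) this is 2.0000.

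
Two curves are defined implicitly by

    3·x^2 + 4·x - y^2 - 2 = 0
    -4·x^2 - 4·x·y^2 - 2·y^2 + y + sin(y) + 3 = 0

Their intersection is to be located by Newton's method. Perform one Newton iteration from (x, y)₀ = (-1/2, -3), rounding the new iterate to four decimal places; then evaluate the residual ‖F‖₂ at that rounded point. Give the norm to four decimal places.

4.1941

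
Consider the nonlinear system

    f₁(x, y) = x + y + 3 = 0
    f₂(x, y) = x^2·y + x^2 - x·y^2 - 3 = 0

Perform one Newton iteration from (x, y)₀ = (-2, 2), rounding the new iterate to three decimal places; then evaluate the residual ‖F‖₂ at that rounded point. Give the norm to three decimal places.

At (-2, 2): F = (3.000, 17.000).
Jacobian J = [[1, 1], [2·x·y + 2·x - y^2, x^2 - 2·x·y]].
At the point, J = [[1.000, 1.000], [-16.000, 12.000]] (det J = 28.000).
Solving J·Δ = −F gives Δ = (-0.679, -2.321).
Then the next iterate is (x, y)₁ = (-2.679, -0.321).
Re-evaluating at (-2.679, -0.321): F = (0.000, 2.14926), so ‖F‖₂ = 2.149.

2.149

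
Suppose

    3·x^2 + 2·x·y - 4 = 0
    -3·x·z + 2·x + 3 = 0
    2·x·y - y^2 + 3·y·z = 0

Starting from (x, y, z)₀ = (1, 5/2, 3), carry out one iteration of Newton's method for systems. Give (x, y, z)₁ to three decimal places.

(0.984, 0.591, 1.705)

At (1, 5/2, 3): F = (4.000, -4.000, 21.250).
Jacobian J = [[6·x + 2·y, 2·x, 0], [-3·z + 2, 0, -3·x], [2·y, 2·x - 2·y + 3·z, 3·y]].
At the point, J = [[11.000, 2.000, 0.000], [-7.000, 0.000, -3.000], [5.000, 6.000, 7.500]] (det J = 273.000).
Solving J·Δ = −F gives Δ = (-0.016, -1.909, -1.295).
Then the next iterate is (x, y, z)₁ = (0.984, 0.591, 1.705).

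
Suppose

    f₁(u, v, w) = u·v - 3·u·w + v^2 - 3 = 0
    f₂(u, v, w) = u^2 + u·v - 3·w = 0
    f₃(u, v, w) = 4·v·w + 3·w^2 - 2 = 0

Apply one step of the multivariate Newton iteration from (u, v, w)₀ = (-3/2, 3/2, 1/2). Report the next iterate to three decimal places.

(-3.917, 4.750, -0.417)

At (-3/2, 3/2, 1/2): F = (-0.750, -1.500, 1.750).
Jacobian J = [[v - 3·w, u + 2·v, -3·u], [2·u + v, u, -3], [0, 4·w, 4·v + 6·w]].
At the point, J = [[0.000, 1.500, 4.500], [-1.500, -1.500, -3.000], [0.000, 2.000, 9.000]] (det J = 6.750).
Solving J·Δ = −F gives Δ = (-2.417, 3.250, -0.917).
Then the next iterate is (u, v, w)₁ = (-3.917, 4.750, -0.417).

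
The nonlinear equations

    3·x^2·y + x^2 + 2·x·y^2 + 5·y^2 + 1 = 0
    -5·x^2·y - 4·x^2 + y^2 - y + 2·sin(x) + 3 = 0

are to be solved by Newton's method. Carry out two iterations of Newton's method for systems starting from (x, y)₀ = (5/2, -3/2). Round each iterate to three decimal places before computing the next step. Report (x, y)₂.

(2.092, -0.541)

At (5/2, -3/2): F = (1.625, 29.82194).
Jacobian J = [[6·x·y + 2·x + 2·y^2, 3·x^2 + 4·x·y + 10·y], [-10·x·y - 8·x + 2·cos(x), -5·x^2 + 2·y - 1]].
At the point, J = [[-13.000, -11.250], [15.89771, -35.250]] (det J = 637.09927).
Solving J·Δ = −F gives Δ = (-0.437, 0.649).
Then the next iterate is (x, y)₁ = (2.063, -0.851).
Round to (2.063, -0.851) and repeat: F = (0.99954, 7.42306), J = [[-4.95928, -2.76455], [0.10699, -23.98184]].
Δ = (0.029, 0.310), so (x, y)₂ = (2.092, -0.541).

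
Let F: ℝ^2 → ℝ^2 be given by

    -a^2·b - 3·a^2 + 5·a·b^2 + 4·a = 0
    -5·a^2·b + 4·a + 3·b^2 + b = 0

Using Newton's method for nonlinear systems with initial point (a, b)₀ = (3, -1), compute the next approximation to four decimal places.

At (3, -1): F = (9.0000, 59.0000).
Jacobian J = [[-2·a·b - 6·a + 5·b^2 + 4, -a^2 + 10·a·b], [-10·a·b + 4, -5·a^2 + 6·b + 1]].
At the point, J = [[-3.0000, -39.0000], [34.0000, -50.0000]] (det J = 1476.0000).
Solving J·Δ = −F gives Δ = (-1.2541, 0.3272).
Then the next iterate is (a, b)₁ = (1.7459, -0.6728).

(1.7459, -0.6728)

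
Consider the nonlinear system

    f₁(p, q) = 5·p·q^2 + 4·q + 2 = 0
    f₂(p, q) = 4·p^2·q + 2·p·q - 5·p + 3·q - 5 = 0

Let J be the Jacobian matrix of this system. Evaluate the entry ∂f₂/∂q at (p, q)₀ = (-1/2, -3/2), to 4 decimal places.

∂f₂/∂q = 4·p^2 + 2·p + 3.
At (-1/2, -3/2) this is 3.0000.

3.0000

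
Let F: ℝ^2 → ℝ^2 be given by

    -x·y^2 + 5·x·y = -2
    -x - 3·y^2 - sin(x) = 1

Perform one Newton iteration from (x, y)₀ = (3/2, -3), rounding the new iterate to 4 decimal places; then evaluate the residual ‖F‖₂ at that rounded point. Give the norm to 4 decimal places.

11.8477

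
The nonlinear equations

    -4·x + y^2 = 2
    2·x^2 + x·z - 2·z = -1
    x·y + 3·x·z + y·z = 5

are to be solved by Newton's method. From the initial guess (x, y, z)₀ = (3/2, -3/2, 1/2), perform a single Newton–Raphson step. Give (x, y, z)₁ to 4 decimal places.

At (3/2, -3/2, 1/2): F = (-5.7500, 5.2500, -5.7500).
Jacobian J = [[-4, 2·y, 0], [4·x + z, 0, x - 2], [y + 3·z, x + z, 3·x + y]].
At the point, J = [[-4.0000, -3.0000, 0.0000], [6.5000, 0.0000, -0.5000], [0.0000, 2.0000, 3.0000]] (det J = 54.5000).
Solving J·Δ = −F gives Δ = (-0.6032, -1.1124, 2.6583).
Then the next iterate is (x, y, z)₁ = (0.8968, -2.6124, 3.1583).

(0.8968, -2.6124, 3.1583)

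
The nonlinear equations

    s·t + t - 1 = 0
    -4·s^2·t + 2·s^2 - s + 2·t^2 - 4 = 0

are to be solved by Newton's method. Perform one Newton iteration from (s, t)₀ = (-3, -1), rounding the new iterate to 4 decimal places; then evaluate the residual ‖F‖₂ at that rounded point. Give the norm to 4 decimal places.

At (-3, -1): F = (1.0000, 55.0000).
Jacobian J = [[t, s + 1], [-8·s·t + 4·s - 1, -4·s^2 + 4·t]].
At the point, J = [[-1.0000, -2.0000], [-37.0000, -40.0000]] (det J = -34.0000).
Solving J·Δ = −F gives Δ = (2.0588, -0.5294).
Then the next iterate is (s, t)₁ = (-0.9412, -1.5294).
Re-evaluating at (-0.9412, -1.5294): F = (-1.089929, 8.810365), so ‖F‖₂ = 8.8775.

8.8775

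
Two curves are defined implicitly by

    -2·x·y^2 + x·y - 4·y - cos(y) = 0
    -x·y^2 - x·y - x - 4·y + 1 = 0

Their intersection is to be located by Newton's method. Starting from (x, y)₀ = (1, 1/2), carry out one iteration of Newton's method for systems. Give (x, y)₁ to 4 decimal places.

(1.6110, -0.1366)

At (1, 1/2): F = (-2.877583, -2.7500).
Jacobian J = [[-2·y^2 + y, -4·x·y + x + sin(y) - 4], [-y^2 - y - 1, -2·x·y - x - 4]].
At the point, J = [[0.0000, -4.520574], [-1.7500, -6.0000]] (det J = -7.911005).
Solving J·Δ = −F gives Δ = (0.6110, -0.6366).
Then the next iterate is (x, y)₁ = (1.6110, -0.1366).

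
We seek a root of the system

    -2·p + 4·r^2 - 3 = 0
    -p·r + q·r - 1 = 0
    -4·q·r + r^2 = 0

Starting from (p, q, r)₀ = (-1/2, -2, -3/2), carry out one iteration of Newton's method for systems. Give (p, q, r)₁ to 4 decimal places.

(0.3649, -0.7410, -1.0608)

At (-1/2, -2, -3/2): F = (7.0000, 1.2500, -9.7500).
Jacobian J = [[-2, 0, 8·r], [-r, r, -p + q], [0, -4·r, -4·q + 2·r]].
At the point, J = [[-2.0000, 0.0000, -12.0000], [1.5000, -1.5000, -1.5000], [0.0000, 6.0000, 5.0000]] (det J = -111.0000).
Solving J·Δ = −F gives Δ = (0.8649, 1.2590, 0.4392).
Then the next iterate is (p, q, r)₁ = (0.3649, -0.7410, -1.0608).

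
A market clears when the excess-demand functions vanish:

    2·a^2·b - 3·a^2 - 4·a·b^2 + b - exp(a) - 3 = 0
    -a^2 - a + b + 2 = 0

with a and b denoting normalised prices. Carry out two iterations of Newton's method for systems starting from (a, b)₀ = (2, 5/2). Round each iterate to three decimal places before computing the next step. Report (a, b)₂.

(1.081, 0.104)

At (2, 5/2): F = (-49.88906, -1.500).
Jacobian J = [[4·a·b - 6·a - 4·b^2 - exp(a), 2·a^2 - 8·a·b + 1], [-2·a - 1, 1]].
At the point, J = [[-24.38906, -31.000], [-5.000, 1.000]] (det J = -179.38906).
Solving J·Δ = −F gives Δ = (-0.537, -1.187).
Then the next iterate is (a, b)₁ = (1.463, 1.313).
Round to (1.463, 1.313) and repeat: F = (-16.89506, -0.29037), J = [[-12.30910, -10.08661], [-3.926, 1.000]].
Δ = (-0.382, -1.209), so (a, b)₂ = (1.081, 0.104).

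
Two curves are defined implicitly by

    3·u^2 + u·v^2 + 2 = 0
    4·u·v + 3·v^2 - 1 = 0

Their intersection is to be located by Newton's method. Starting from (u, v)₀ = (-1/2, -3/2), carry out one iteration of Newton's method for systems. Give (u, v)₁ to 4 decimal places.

At (-1/2, -3/2): F = (1.6250, 8.7500).
Jacobian J = [[6·u + v^2, 2·u·v], [4·v, 4·u + 6·v]].
At the point, J = [[-0.7500, 1.5000], [-6.0000, -11.0000]] (det J = 17.2500).
Solving J·Δ = −F gives Δ = (1.7971, -0.1848).
Then the next iterate is (u, v)₁ = (1.2971, -1.6848).

(1.2971, -1.6848)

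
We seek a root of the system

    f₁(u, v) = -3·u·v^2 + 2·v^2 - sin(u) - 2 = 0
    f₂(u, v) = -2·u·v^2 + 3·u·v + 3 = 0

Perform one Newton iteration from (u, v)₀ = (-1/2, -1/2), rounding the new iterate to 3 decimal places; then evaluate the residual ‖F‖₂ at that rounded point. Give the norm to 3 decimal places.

187.702

At (-1/2, -1/2): F = (-0.64557, 4.000).
Jacobian J = [[-3·v^2 - cos(u), -6·u·v + 4·v], [-2·v^2 + 3·v, -4·u·v + 3·u]].
At the point, J = [[-1.62758, -3.500], [-2.000, -2.500]] (det J = -2.93104).
Solving J·Δ = −F gives Δ = (5.327, -2.662).
Then the next iterate is (u, v)₁ = (4.827, -3.162).
Re-evaluating at (4.827, -3.162): F = (-125.79464, -139.31197), so ‖F‖₂ = 187.702.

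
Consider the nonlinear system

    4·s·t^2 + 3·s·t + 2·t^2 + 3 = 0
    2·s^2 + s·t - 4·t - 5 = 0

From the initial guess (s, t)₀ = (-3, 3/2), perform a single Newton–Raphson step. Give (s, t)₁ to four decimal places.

At (-3, 3/2): F = (-33.0000, 2.5000).
Jacobian J = [[4·t^2 + 3·t, 8·s·t + 3·s + 4·t], [4·s + t, s - 4]].
At the point, J = [[13.5000, -39.0000], [-10.5000, -7.0000]] (det J = -504.0000).
Solving J·Δ = −F gives Δ = (0.6518, -0.6205).
Then the next iterate is (s, t)₁ = (-2.3482, 0.8795).

(-2.3482, 0.8795)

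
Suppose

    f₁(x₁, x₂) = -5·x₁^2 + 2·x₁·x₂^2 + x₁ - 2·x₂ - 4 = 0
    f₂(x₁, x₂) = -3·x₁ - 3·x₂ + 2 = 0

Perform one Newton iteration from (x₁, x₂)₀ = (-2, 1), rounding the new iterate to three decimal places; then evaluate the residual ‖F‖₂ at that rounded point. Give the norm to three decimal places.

9.779

At (-2, 1): F = (-32.000, 5.000).
Jacobian J = [[-10·x₁ + 2·x₂^2 + 1, 4·x₁·x₂ - 2], [-3, -3]].
At the point, J = [[23.000, -10.000], [-3.000, -3.000]] (det J = -99.000).
Solving J·Δ = −F gives Δ = (1.475, 0.192).
Then the next iterate is (x₁, x₂)₁ = (-0.525, 1.192).
Re-evaluating at (-0.525, 1.192): F = (-9.77903, -0.001), so ‖F‖₂ = 9.779.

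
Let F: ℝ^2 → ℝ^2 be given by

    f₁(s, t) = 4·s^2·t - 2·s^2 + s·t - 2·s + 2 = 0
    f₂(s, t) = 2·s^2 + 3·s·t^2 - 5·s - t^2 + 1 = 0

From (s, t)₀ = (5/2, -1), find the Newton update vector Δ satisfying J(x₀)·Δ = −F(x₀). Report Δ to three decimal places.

At (5/2, -1): F = (-43.000, 7.500).
Jacobian J = [[8·s·t - 4·s + t - 2, 4·s^2 + s], [4·s + 3·t^2 - 5, 6·s·t - 2·t]].
At the point, J = [[-33.000, 27.500], [8.000, -13.000]] (det J = 209.000).
Solving J·Δ = −F gives Δ = (-1.688, -0.462).

(-1.688, -0.462)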